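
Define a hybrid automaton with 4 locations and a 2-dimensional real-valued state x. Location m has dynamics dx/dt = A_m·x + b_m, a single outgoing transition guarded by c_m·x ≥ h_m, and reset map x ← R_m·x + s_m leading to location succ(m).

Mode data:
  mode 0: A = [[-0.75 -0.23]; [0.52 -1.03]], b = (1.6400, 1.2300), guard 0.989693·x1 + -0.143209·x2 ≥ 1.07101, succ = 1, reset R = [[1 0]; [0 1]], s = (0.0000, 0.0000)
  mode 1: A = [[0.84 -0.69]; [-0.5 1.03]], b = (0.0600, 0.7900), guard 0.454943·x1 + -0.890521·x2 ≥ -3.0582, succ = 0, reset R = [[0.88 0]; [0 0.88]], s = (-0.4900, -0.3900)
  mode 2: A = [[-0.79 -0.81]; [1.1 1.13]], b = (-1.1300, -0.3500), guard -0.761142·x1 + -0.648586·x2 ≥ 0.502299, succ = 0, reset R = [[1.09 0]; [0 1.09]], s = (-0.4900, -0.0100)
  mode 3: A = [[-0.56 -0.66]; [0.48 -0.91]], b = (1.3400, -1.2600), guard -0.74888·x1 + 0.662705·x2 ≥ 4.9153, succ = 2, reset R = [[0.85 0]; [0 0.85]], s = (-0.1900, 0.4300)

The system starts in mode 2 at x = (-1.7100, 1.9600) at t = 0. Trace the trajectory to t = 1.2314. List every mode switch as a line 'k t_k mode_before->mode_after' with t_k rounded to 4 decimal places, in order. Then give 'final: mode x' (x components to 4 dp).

1 0.4345 2->0
final: 0 -0.7874 1.0753

Mode 2: guard c·x = 0.5023 hit at Δt = 0.4345 (t = 0.4345), x⁻ = (-2.1954, 1.8020) → reset → x⁺ = (-2.8830, 1.9542), jump to mode 0
Mode 0: flow for 0.7969 to horizon, guard not reached → x = (-0.7874, 1.0753)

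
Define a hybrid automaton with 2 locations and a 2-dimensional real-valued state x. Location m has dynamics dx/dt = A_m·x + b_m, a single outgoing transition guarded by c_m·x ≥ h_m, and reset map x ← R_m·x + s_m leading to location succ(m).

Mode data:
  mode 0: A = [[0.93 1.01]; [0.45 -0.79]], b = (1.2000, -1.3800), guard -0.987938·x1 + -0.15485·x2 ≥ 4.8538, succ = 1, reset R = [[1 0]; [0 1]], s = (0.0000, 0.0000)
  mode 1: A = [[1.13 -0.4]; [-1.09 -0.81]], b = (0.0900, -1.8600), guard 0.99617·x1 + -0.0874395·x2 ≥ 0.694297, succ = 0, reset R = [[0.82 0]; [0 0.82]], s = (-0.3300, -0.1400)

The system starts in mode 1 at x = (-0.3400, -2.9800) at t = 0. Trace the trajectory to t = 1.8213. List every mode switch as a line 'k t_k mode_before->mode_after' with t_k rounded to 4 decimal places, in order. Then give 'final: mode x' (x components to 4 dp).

Mode 1: guard c·x = 0.6943 hit at Δt = 0.6502 (t = 0.6502), x⁻ = (0.4575, -2.7279) → reset → x⁺ = (0.0452, -2.3769), jump to mode 0
Mode 0: flow for 1.1711 to horizon, guard not reached → x = (-2.1894, -2.3559)

1 0.6502 1->0
final: 0 -2.1894 -2.3559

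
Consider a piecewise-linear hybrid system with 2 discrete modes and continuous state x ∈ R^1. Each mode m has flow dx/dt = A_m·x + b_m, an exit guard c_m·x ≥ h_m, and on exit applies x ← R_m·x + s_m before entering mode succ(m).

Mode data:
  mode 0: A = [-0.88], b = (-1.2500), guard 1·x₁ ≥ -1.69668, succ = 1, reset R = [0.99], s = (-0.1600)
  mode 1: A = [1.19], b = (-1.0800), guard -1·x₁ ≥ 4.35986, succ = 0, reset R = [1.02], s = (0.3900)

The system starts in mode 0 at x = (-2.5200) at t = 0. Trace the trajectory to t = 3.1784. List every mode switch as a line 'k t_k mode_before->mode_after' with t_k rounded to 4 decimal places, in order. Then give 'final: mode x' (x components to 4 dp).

1 1.5698 0->1
2 2.1168 1->0
final: 0 -2.4564

Mode 0: guard c·x = -1.6967 hit at Δt = 1.5698 (t = 1.5698), x⁻ = (-1.6967) → reset → x⁺ = (-1.8397), jump to mode 1
Mode 1: guard c·x = 4.3599 hit at Δt = 0.5470 (t = 2.1168), x⁻ = (-4.3599) → reset → x⁺ = (-4.0571), jump to mode 0
Mode 0: flow for 1.0616 to horizon, guard not reached → x = (-2.4564)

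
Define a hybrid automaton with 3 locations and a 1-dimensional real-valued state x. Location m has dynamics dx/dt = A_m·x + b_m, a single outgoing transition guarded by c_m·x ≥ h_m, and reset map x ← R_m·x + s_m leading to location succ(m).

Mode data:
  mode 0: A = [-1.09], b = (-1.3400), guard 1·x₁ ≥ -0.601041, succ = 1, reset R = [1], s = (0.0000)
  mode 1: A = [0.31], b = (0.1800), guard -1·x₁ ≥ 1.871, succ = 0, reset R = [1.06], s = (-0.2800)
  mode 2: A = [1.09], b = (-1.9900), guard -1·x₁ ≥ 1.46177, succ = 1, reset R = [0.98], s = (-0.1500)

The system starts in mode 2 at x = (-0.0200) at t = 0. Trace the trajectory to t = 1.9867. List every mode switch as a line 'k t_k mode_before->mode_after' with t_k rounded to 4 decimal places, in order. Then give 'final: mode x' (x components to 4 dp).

1 0.5296 2->1
2 1.3458 1->0
final: 0 -1.7435

Mode 2: guard c·x = 1.4618 hit at Δt = 0.5296 (t = 0.5296), x⁻ = (-1.4618) → reset → x⁺ = (-1.5825), jump to mode 1
Mode 1: guard c·x = 1.8710 hit at Δt = 0.8162 (t = 1.3458), x⁻ = (-1.8710) → reset → x⁺ = (-2.2633), jump to mode 0
Mode 0: flow for 0.6409 to horizon, guard not reached → x = (-1.7435)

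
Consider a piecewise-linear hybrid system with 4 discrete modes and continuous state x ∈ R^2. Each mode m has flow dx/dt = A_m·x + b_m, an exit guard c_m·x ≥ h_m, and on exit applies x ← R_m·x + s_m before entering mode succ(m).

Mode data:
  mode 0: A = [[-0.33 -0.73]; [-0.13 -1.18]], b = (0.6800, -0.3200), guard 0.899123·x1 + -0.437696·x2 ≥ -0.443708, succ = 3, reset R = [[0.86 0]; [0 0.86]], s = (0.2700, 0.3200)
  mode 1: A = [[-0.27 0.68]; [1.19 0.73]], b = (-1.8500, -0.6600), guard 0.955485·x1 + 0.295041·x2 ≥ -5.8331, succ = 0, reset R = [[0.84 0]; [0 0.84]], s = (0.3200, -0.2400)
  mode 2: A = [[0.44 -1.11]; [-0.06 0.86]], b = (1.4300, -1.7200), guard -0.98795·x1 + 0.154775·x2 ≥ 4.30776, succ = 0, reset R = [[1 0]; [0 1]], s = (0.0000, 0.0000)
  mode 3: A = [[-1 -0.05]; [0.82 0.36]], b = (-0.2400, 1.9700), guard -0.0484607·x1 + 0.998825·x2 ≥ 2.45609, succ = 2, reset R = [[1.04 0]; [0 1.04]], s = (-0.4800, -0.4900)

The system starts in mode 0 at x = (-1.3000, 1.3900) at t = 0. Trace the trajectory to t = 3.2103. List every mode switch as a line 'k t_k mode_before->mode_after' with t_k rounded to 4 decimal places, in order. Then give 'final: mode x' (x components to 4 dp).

Mode 0: guard c·x = -0.4437 hit at Δt = 1.4837 (t = 1.4837), x⁻ = (-0.4486, 0.0921) → reset → x⁺ = (-0.1158, 0.3992), jump to mode 3
Mode 3: guard c·x = 2.4561 hit at Δt = 0.8824 (t = 2.3661), x⁻ = (-0.2333, 2.4477) → reset → x⁺ = (-0.7227, 2.0556), jump to mode 2
Mode 2: flow for 0.8442 to horizon, guard not reached → x = (-1.9826, 2.2062)

1 1.4837 0->3
2 2.3661 3->2
final: 2 -1.9826 2.2062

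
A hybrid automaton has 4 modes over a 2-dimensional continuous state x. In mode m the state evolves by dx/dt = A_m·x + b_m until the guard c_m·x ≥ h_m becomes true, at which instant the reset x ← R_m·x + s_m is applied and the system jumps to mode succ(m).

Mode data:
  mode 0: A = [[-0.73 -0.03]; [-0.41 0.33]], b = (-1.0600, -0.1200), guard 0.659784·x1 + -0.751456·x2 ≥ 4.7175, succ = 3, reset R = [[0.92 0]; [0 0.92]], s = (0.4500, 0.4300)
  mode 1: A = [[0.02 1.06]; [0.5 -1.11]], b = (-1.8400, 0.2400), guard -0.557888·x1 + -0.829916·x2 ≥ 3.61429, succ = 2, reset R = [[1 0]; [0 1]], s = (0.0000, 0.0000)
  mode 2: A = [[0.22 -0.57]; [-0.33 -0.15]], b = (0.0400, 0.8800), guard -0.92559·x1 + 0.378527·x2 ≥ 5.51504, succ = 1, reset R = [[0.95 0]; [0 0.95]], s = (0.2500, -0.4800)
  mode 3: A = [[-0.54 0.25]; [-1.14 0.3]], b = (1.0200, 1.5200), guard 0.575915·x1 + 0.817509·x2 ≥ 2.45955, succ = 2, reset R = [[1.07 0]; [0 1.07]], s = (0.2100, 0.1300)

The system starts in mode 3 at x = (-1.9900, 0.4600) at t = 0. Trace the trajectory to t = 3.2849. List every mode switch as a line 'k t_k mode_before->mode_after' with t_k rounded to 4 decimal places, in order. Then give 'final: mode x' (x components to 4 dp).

1 0.8151 3->2
2 2.2666 2->1
final: 1 -3.3263 0.5259

Mode 3: guard c·x = 2.4596 hit at Δt = 0.8151 (t = 0.8151), x⁻ = (-0.2777, 3.2042) → reset → x⁺ = (-0.0871, 3.5585), jump to mode 2
Mode 2: guard c·x = 5.5150 hit at Δt = 1.4515 (t = 2.2666), x⁻ = (-3.9814, 4.8342) → reset → x⁺ = (-3.5323, 4.1125), jump to mode 1
Mode 1: flow for 1.0183 to horizon, guard not reached → x = (-3.3263, 0.5259)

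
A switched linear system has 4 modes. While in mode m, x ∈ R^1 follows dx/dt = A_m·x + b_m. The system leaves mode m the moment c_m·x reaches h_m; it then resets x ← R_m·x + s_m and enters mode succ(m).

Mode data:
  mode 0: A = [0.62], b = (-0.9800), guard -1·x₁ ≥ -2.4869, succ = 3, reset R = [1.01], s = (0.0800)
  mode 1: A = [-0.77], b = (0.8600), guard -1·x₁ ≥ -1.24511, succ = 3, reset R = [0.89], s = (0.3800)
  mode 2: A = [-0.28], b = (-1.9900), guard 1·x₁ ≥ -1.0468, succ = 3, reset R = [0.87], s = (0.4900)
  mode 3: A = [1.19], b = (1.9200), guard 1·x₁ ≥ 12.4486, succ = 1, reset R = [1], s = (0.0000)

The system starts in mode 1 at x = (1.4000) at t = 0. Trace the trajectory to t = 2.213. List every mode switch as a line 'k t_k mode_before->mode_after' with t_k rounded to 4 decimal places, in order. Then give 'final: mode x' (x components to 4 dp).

Mode 1: guard c·x = -1.2451 hit at Δt = 1.0286 (t = 1.0286), x⁻ = (1.2451) → reset → x⁺ = (1.4881), jump to mode 3
Mode 3: flow for 1.1844 to horizon, guard not reached → x = (11.0827)

1 1.0286 1->3
final: 3 11.0827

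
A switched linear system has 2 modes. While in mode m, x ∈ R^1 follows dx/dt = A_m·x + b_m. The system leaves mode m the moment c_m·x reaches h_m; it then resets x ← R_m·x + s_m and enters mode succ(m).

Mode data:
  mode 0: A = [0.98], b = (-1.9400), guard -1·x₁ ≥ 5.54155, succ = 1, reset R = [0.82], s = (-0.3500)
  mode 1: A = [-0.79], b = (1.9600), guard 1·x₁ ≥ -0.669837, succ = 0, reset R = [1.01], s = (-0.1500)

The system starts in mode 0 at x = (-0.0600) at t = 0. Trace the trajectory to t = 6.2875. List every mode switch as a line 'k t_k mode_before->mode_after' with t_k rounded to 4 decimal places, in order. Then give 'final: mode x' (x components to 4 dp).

1 1.3316 0->1
2 2.4081 1->0
3 3.4141 0->1
4 4.4906 1->0
5 5.4967 0->1
final: 1 -1.4675

Mode 0: guard c·x = 5.5415 hit at Δt = 1.3316 (t = 1.3316), x⁻ = (-5.5415) → reset → x⁺ = (-4.8941), jump to mode 1
Mode 1: guard c·x = -0.6698 hit at Δt = 1.0765 (t = 2.4081), x⁻ = (-0.6698) → reset → x⁺ = (-0.8265), jump to mode 0
Mode 0: guard c·x = 5.5415 hit at Δt = 1.0060 (t = 3.4141), x⁻ = (-5.5415) → reset → x⁺ = (-4.8941), jump to mode 1
Mode 1: guard c·x = -0.6698 hit at Δt = 1.0765 (t = 4.4906), x⁻ = (-0.6698) → reset → x⁺ = (-0.8265), jump to mode 0
Mode 0: guard c·x = 5.5415 hit at Δt = 1.0060 (t = 5.4967), x⁻ = (-5.5415) → reset → x⁺ = (-4.8941), jump to mode 1
Mode 1: flow for 0.7908 to horizon, guard not reached → x = (-1.4675)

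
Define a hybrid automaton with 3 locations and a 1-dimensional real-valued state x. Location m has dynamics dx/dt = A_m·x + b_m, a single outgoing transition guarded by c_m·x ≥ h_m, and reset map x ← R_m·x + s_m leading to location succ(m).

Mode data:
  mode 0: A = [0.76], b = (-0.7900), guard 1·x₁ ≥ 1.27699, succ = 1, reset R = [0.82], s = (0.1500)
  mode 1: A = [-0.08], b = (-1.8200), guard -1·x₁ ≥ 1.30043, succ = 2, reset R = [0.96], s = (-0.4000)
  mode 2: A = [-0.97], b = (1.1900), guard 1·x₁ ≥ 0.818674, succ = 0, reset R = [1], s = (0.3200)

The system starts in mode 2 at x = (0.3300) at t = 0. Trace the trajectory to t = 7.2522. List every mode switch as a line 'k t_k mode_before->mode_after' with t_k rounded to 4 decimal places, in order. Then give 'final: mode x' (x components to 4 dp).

Mode 2: guard c·x = 0.8187 hit at Δt = 0.8116 (t = 0.8116), x⁻ = (0.8187) → reset → x⁺ = (1.1387), jump to mode 0
Mode 0: guard c·x = 1.2770 hit at Δt = 1.1488 (t = 1.9604), x⁻ = (1.2770) → reset → x⁺ = (1.1971), jump to mode 1
Mode 1: guard c·x = 1.3004 hit at Δt = 1.3768 (t = 3.3372), x⁻ = (-1.3004) → reset → x⁺ = (-1.6484), jump to mode 2
Mode 2: guard c·x = 0.8187 hit at Δt = 2.0127 (t = 5.3499), x⁻ = (0.8187) → reset → x⁺ = (1.1387), jump to mode 0
Mode 0: guard c·x = 1.2770 hit at Δt = 1.1488 (t = 6.4987), x⁻ = (1.2770) → reset → x⁺ = (1.1971), jump to mode 1
Mode 1: flow for 0.7535 to horizon, guard not reached → x = (-0.2038)

1 0.8116 2->0
2 1.9604 0->1
3 3.3372 1->2
4 5.3499 2->0
5 6.4987 0->1
final: 1 -0.2038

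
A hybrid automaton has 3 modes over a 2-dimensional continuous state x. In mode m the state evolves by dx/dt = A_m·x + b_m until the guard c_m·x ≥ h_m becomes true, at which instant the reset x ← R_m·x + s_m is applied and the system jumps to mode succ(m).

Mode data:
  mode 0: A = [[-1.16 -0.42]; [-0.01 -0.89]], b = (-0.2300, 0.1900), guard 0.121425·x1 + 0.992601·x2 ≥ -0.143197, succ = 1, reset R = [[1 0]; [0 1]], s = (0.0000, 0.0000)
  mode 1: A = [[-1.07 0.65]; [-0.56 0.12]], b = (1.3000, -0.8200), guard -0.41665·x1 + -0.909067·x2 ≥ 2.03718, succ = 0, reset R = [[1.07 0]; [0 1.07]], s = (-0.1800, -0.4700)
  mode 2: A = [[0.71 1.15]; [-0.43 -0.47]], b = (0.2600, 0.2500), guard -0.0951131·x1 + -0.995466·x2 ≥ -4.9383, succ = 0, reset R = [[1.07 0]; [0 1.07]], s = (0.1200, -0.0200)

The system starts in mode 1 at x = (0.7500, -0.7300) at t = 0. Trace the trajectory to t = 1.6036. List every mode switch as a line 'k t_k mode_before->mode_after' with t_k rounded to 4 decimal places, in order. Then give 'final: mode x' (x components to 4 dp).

Mode 1: guard c·x = 2.0372 hit at Δt = 1.2351 (t = 1.2351), x⁻ = (0.3153, -2.3855) → reset → x⁺ = (0.1574, -3.0225), jump to mode 0
Mode 0: flow for 0.3685 to horizon, guard not reached → x = (0.3503, -2.1185)

1 1.2351 1->0
final: 0 0.3503 -2.1185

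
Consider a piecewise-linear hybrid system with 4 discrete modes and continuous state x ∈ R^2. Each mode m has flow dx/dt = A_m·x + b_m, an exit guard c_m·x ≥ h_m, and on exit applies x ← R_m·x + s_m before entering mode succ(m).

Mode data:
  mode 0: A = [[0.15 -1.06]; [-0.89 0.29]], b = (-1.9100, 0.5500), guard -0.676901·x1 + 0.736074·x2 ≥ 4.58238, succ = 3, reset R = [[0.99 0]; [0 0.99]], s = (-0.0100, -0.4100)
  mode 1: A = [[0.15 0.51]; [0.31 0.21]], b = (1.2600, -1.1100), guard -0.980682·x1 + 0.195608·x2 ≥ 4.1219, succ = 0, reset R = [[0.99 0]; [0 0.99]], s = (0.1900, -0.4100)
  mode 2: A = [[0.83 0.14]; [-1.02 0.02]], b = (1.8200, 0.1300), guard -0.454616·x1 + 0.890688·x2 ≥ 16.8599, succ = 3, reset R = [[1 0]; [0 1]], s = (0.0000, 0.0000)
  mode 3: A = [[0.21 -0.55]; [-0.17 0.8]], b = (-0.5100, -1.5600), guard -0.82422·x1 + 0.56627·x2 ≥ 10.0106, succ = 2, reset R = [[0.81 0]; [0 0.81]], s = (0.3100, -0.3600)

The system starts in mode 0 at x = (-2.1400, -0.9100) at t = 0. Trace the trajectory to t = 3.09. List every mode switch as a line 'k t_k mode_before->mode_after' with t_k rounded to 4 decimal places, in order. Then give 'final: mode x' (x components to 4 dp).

1 0.8707 0->3
2 2.3803 3->2
final: 2 -10.6897 9.4592

Mode 0: guard c·x = 4.5824 hit at Δt = 0.8707 (t = 0.8707), x⁻ = (-4.5372, 2.0530) → reset → x⁺ = (-4.5018, 1.6225), jump to mode 3
Mode 3: guard c·x = 10.0106 hit at Δt = 1.5096 (t = 2.3803), x⁻ = (-9.4311, 3.9509) → reset → x⁺ = (-7.3292, 2.8402), jump to mode 2
Mode 2: flow for 0.7097 to horizon, guard not reached → x = (-10.6897, 9.4592)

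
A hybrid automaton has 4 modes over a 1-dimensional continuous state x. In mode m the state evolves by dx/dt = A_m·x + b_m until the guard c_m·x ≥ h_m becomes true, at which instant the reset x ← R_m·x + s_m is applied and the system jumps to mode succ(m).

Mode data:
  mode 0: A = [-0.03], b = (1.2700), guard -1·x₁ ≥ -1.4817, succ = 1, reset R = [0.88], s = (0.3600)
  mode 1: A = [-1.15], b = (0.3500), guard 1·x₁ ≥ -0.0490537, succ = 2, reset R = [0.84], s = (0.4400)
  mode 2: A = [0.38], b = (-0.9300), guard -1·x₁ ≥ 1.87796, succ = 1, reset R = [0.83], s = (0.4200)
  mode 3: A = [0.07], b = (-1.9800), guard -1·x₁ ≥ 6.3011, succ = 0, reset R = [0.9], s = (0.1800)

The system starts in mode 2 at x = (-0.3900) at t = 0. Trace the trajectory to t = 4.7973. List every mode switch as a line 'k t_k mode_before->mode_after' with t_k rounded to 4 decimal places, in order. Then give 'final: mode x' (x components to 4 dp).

Mode 2: guard c·x = 1.8780 hit at Δt = 1.1095 (t = 1.1095), x⁻ = (-1.8780) → reset → x⁺ = (-1.1387), jump to mode 1
Mode 1: guard c·x = -0.0491 hit at Δt = 1.2234 (t = 2.3329), x⁻ = (-0.0491) → reset → x⁺ = (0.3988), jump to mode 2
Mode 2: guard c·x = 1.8780 hit at Δt = 1.9667 (t = 4.2996), x⁻ = (-1.8780) → reset → x⁺ = (-1.1387), jump to mode 1
Mode 1: flow for 0.4977 to horizon, guard not reached → x = (-0.5098)

1 1.1095 2->1
2 2.3329 1->2
3 4.2996 2->1
final: 1 -0.5098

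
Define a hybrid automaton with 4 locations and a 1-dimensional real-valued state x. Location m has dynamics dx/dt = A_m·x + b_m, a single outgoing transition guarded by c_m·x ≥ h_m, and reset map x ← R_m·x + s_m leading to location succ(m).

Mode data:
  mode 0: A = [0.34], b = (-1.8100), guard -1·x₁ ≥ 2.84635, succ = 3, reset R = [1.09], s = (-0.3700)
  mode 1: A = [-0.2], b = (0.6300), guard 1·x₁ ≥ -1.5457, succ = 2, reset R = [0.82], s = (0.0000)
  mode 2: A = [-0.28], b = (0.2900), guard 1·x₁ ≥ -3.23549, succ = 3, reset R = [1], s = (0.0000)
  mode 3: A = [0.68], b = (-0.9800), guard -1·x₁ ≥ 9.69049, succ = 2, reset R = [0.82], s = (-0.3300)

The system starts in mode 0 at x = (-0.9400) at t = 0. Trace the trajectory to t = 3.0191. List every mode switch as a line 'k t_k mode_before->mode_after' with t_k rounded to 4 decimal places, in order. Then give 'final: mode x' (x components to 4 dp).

Mode 0: guard c·x = 2.8464 hit at Δt = 0.7815 (t = 0.7815), x⁻ = (-2.8464) → reset → x⁺ = (-3.4725), jump to mode 3
Mode 3: guard c·x = 9.6905 hit at Δt = 1.2026 (t = 1.9841), x⁻ = (-9.6905) → reset → x⁺ = (-8.2762), jump to mode 2
Mode 2: flow for 1.0350 to horizon, guard not reached → x = (-5.9334)

1 0.7815 0->3
2 1.9841 3->2
final: 2 -5.9334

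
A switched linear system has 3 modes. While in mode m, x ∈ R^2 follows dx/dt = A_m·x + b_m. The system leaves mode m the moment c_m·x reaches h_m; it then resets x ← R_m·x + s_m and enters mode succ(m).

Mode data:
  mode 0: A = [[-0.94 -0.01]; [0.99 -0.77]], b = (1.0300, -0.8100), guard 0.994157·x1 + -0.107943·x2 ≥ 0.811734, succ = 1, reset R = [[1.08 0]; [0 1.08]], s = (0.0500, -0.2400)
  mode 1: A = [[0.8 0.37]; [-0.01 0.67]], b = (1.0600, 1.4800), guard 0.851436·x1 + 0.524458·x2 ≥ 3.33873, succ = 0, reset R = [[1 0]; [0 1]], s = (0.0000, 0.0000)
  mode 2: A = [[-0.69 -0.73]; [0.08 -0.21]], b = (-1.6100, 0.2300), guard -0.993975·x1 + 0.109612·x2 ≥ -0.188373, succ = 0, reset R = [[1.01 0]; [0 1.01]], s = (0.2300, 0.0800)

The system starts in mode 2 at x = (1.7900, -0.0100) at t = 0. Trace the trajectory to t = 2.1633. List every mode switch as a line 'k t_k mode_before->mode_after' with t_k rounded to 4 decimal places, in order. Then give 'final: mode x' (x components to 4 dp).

1 0.6773 2->0
2 1.6014 0->1
final: 1 2.2715 0.7125

Mode 2: guard c·x = -0.1884 hit at Δt = 0.6773 (t = 0.6773), x⁻ = (0.2097, 0.1834) → reset → x⁺ = (0.4418, 0.2652), jump to mode 0
Mode 0: guard c·x = 0.8117 hit at Δt = 0.9241 (t = 1.6014), x⁻ = (0.8208, 0.0398) → reset → x⁺ = (0.9365, -0.1970), jump to mode 1
Mode 1: flow for 0.5619 to horizon, guard not reached → x = (2.2715, 0.7125)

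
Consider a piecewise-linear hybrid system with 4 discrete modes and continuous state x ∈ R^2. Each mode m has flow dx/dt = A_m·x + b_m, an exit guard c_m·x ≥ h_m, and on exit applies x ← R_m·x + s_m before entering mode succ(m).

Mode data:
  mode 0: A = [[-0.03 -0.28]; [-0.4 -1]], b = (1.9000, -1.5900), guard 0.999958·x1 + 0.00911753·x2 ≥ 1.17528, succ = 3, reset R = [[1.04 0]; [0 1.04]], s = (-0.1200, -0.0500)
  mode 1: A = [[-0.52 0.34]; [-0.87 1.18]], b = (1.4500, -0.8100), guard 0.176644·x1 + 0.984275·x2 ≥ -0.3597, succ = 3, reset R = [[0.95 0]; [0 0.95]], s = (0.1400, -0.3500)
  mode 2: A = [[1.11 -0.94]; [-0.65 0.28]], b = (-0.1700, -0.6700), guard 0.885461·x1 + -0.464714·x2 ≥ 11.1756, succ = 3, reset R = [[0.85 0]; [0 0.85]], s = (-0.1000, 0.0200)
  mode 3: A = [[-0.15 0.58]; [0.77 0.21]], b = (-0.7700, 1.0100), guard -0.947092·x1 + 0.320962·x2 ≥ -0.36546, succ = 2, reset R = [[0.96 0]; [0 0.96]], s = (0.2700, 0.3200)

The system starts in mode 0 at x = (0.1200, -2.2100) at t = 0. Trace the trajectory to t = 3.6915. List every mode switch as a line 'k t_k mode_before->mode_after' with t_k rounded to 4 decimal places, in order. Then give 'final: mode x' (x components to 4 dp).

1 0.4338 0->3
2 1.0980 3->2
3 2.6627 2->3
final: 3 4.3530 -0.5011

Mode 0: guard c·x = 1.1753 hit at Δt = 0.4338 (t = 0.4338), x⁻ = (1.1944, -2.0901) → reset → x⁺ = (1.1222, -2.2237), jump to mode 3
Mode 3: guard c·x = -0.3655 hit at Δt = 0.6642 (t = 1.0980), x⁻ = (-0.1491, -1.5787) → reset → x⁺ = (0.1268, -1.1955), jump to mode 2
Mode 2: guard c·x = 11.1756 hit at Δt = 1.5647 (t = 2.6627), x⁻ = (9.2232, -6.4745) → reset → x⁺ = (7.7398, -5.4833), jump to mode 3
Mode 3: flow for 1.0288 to horizon, guard not reached → x = (4.3530, -0.5011)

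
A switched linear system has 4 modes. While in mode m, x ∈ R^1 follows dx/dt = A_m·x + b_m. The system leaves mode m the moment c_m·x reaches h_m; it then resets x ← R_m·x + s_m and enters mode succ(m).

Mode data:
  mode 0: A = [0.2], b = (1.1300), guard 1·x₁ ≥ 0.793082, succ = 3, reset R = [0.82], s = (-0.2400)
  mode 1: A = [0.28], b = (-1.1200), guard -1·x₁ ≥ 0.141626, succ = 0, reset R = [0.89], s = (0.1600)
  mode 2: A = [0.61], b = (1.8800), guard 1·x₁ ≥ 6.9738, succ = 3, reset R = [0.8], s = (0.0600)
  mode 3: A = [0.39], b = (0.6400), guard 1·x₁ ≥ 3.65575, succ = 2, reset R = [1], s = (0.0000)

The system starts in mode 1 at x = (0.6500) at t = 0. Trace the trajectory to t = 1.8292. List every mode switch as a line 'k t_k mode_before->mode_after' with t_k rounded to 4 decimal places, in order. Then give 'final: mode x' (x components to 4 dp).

1 0.7576 1->0
2 1.3844 0->3
final: 3 0.7989

Mode 1: guard c·x = 0.1416 hit at Δt = 0.7576 (t = 0.7576), x⁻ = (-0.1416) → reset → x⁺ = (0.0340), jump to mode 0
Mode 0: guard c·x = 0.7931 hit at Δt = 0.6268 (t = 1.3844), x⁻ = (0.7931) → reset → x⁺ = (0.4103), jump to mode 3
Mode 3: flow for 0.4448 to horizon, guard not reached → x = (0.7989)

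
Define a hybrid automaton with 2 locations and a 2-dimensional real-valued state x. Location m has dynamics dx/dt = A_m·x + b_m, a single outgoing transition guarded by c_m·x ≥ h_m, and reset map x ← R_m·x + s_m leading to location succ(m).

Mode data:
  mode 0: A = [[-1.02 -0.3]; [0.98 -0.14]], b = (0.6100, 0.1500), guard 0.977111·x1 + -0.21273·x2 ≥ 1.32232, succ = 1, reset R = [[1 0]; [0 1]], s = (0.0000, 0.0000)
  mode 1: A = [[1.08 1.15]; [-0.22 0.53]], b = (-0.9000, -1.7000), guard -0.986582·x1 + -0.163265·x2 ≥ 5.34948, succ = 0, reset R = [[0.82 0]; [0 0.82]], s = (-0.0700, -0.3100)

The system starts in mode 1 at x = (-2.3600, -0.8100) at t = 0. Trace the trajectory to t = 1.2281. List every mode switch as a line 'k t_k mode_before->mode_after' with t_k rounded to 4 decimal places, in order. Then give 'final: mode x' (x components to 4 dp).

1 0.4572 1->0
final: 0 -1.2166 -3.1138

Mode 1: guard c·x = 5.3495 hit at Δt = 0.4572 (t = 0.4572), x⁻ = (-5.1730, -1.5059) → reset → x⁺ = (-4.3119, -1.5448), jump to mode 0
Mode 0: flow for 0.7709 to horizon, guard not reached → x = (-1.2166, -3.1138)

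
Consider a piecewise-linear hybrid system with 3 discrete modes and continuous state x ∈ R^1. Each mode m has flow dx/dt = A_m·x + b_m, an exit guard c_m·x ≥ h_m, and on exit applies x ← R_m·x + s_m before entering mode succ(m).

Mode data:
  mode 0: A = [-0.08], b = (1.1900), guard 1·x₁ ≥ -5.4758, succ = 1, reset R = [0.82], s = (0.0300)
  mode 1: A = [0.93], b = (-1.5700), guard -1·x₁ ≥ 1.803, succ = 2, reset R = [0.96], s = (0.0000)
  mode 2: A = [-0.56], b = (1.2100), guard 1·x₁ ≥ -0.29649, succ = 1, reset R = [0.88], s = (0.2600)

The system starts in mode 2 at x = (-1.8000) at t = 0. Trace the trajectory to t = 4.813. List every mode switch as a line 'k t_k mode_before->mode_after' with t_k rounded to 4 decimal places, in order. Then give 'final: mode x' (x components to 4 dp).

1 0.8525 2->1
2 1.6332 1->2
3 2.4543 2->1
4 3.2350 1->2
5 4.0560 2->1
final: 1 -1.7268

Mode 2: guard c·x = -0.2965 hit at Δt = 0.8525 (t = 0.8525), x⁻ = (-0.2965) → reset → x⁺ = (-0.0009), jump to mode 1
Mode 1: guard c·x = 1.8030 hit at Δt = 0.7807 (t = 1.6332), x⁻ = (-1.8030) → reset → x⁺ = (-1.7309), jump to mode 2
Mode 2: guard c·x = -0.2965 hit at Δt = 0.8211 (t = 2.4543), x⁻ = (-0.2965) → reset → x⁺ = (-0.0009), jump to mode 1
Mode 1: guard c·x = 1.8030 hit at Δt = 0.7807 (t = 3.2350), x⁻ = (-1.8030) → reset → x⁺ = (-1.7309), jump to mode 2
Mode 2: guard c·x = -0.2965 hit at Δt = 0.8211 (t = 4.0560), x⁻ = (-0.2965) → reset → x⁺ = (-0.0009), jump to mode 1
Mode 1: flow for 0.7570 to horizon, guard not reached → x = (-1.7268)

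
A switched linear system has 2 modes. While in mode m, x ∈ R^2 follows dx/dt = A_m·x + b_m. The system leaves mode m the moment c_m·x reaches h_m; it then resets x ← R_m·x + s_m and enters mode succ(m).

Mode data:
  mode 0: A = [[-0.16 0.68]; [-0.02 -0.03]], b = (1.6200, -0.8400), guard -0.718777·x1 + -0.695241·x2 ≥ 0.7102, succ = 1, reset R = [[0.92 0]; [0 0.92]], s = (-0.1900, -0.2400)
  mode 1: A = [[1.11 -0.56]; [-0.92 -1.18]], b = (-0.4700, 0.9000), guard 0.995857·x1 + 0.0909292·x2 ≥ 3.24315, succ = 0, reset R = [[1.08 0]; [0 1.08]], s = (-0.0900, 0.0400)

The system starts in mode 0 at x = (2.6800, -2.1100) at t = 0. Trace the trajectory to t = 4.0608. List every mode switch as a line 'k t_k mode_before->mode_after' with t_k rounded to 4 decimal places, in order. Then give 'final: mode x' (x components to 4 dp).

1 1.2287 0->1
2 1.7078 1->0
3 3.0477 0->1
4 3.3886 1->0
final: 0 2.9430 -3.5314

Mode 0: guard c·x = 0.7102 hit at Δt = 1.2287 (t = 1.2287), x⁻ = (2.0152, -3.1050) → reset → x⁺ = (1.6640, -3.0966), jump to mode 1
Mode 1: guard c·x = 3.2431 hit at Δt = 0.4791 (t = 1.7078), x⁻ = (3.4668, -2.3013) → reset → x⁺ = (3.6541, -2.4454), jump to mode 0
Mode 0: guard c·x = 0.7102 hit at Δt = 1.3399 (t = 3.0477), x⁻ = (2.4299, -3.5337) → reset → x⁺ = (2.0455, -3.4910), jump to mode 1
Mode 1: guard c·x = 3.2431 hit at Δt = 0.3409 (t = 3.3886), x⁻ = (3.5126, -2.8034) → reset → x⁺ = (3.7036, -2.9876), jump to mode 0
Mode 0: flow for 0.6722 to horizon, guard not reached → x = (2.9430, -3.5314)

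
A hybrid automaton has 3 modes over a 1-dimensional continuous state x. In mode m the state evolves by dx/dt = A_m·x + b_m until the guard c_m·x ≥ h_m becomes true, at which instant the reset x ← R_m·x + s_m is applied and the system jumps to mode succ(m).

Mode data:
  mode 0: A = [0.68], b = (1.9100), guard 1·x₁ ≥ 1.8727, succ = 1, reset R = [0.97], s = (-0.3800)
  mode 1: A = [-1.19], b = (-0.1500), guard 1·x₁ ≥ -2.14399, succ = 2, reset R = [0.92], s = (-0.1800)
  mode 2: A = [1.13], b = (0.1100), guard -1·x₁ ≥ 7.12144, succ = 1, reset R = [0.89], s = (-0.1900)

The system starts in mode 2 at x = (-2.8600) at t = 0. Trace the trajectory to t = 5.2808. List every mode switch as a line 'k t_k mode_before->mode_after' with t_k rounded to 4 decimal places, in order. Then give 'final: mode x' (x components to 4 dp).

Mode 2: guard c·x = 7.1214 hit at Δt = 0.8258 (t = 0.8258), x⁻ = (-7.1214) → reset → x⁺ = (-6.5281), jump to mode 1
Mode 1: guard c·x = -2.1440 hit at Δt = 0.9702 (t = 1.7960), x⁻ = (-2.1440) → reset → x⁺ = (-2.1525), jump to mode 2
Mode 2: guard c·x = 7.1214 hit at Δt = 1.0876 (t = 2.8836), x⁻ = (-7.1214) → reset → x⁺ = (-6.5281), jump to mode 1
Mode 1: guard c·x = -2.1440 hit at Δt = 0.9702 (t = 3.8538), x⁻ = (-2.1440) → reset → x⁺ = (-2.1525), jump to mode 2
Mode 2: guard c·x = 7.1214 hit at Δt = 1.0876 (t = 4.9414), x⁻ = (-7.1214) → reset → x⁺ = (-6.5281), jump to mode 1
Mode 1: flow for 0.3394 to horizon, guard not reached → x = (-4.4010)

1 0.8258 2->1
2 1.7960 1->2
3 2.8836 2->1
4 3.8538 1->2
5 4.9414 2->1
final: 1 -4.4010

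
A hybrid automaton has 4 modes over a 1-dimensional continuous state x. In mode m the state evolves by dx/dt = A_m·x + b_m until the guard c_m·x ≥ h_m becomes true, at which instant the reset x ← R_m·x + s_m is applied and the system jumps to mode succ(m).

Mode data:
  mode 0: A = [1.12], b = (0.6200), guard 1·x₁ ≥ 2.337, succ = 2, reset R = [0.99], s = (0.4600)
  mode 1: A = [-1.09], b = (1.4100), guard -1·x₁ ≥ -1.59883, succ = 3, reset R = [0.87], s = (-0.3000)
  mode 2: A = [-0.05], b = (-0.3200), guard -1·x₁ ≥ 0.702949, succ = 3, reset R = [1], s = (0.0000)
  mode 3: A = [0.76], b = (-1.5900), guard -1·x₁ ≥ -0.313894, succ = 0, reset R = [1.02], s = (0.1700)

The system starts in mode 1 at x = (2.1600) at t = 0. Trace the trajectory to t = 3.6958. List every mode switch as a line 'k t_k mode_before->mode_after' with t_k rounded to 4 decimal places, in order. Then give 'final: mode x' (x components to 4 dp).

Mode 1: guard c·x = -1.5988 hit at Δt = 0.9571 (t = 0.9571), x⁻ = (1.5988) → reset → x⁺ = (1.0910), jump to mode 3
Mode 3: guard c·x = -0.3139 hit at Δt = 0.7559 (t = 1.7130), x⁻ = (0.3139) → reset → x⁺ = (0.4902), jump to mode 0
Mode 0: guard c·x = 2.3370 hit at Δt = 0.9095 (t = 2.6225), x⁻ = (2.3370) → reset → x⁺ = (2.7736), jump to mode 2
Mode 2: flow for 1.0733 to horizon, guard not reached → x = (2.2943)

1 0.9571 1->3
2 1.7130 3->0
3 2.6225 0->2
final: 2 2.2943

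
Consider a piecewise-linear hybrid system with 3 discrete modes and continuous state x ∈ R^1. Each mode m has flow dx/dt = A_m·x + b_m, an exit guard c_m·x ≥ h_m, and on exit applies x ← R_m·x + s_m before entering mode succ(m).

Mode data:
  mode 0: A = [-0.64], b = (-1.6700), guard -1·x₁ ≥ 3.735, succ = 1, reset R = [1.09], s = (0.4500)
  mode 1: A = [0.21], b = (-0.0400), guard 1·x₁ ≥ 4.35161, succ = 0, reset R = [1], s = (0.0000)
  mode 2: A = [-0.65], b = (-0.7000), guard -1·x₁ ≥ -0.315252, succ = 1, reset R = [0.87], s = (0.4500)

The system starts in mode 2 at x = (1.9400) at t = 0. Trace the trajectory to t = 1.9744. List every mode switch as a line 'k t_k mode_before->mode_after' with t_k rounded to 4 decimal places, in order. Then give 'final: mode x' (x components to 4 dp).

1 1.1898 2->1
final: 1 0.8199

Mode 2: guard c·x = -0.3153 hit at Δt = 1.1898 (t = 1.1898), x⁻ = (0.3153) → reset → x⁺ = (0.7243), jump to mode 1
Mode 1: flow for 0.7846 to horizon, guard not reached → x = (0.8199)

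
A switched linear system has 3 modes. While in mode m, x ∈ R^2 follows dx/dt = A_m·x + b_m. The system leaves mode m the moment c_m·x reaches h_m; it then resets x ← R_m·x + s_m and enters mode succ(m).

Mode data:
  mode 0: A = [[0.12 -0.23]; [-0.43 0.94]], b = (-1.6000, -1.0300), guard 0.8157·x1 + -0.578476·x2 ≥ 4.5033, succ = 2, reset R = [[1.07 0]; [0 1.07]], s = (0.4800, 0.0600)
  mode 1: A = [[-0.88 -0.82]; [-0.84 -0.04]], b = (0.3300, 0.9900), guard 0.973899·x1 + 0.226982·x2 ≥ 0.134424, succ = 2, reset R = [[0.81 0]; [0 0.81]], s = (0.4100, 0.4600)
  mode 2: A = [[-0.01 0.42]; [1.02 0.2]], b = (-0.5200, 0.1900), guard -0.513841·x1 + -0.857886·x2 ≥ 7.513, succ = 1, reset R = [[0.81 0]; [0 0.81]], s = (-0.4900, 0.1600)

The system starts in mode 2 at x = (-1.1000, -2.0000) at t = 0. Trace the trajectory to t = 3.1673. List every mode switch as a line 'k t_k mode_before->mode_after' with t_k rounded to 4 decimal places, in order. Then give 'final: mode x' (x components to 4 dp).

1 1.4522 2->1
2 2.5767 1->2
final: 2 0.3411 -1.4368

Mode 2: guard c·x = 7.5130 hit at Δt = 1.4522 (t = 1.4522), x⁻ = (-4.0748, -6.3169) → reset → x⁺ = (-3.7906, -4.9567), jump to mode 1
Mode 1: guard c·x = 0.1344 hit at Δt = 1.1245 (t = 2.5767), x⁻ = (0.7813, -2.7599) → reset → x⁺ = (1.0428, -1.7755), jump to mode 2
Mode 2: flow for 0.5906 to horizon, guard not reached → x = (0.3411, -1.4368)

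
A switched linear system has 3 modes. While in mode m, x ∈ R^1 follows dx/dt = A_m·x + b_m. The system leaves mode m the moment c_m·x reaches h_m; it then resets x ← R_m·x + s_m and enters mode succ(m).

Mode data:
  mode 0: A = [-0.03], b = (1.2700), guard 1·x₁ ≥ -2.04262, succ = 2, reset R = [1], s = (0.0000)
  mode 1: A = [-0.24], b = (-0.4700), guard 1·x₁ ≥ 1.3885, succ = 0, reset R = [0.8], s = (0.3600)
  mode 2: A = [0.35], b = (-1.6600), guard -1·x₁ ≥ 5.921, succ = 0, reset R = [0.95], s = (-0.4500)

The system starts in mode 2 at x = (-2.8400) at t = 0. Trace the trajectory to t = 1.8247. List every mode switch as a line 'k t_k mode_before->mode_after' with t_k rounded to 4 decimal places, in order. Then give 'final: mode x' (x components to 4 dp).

1 0.9742 2->0
final: 0 -4.8554

Mode 2: guard c·x = 5.9210 hit at Δt = 0.9742 (t = 0.9742), x⁻ = (-5.9210) → reset → x⁺ = (-6.0750), jump to mode 0
Mode 0: flow for 0.8505 to horizon, guard not reached → x = (-4.8554)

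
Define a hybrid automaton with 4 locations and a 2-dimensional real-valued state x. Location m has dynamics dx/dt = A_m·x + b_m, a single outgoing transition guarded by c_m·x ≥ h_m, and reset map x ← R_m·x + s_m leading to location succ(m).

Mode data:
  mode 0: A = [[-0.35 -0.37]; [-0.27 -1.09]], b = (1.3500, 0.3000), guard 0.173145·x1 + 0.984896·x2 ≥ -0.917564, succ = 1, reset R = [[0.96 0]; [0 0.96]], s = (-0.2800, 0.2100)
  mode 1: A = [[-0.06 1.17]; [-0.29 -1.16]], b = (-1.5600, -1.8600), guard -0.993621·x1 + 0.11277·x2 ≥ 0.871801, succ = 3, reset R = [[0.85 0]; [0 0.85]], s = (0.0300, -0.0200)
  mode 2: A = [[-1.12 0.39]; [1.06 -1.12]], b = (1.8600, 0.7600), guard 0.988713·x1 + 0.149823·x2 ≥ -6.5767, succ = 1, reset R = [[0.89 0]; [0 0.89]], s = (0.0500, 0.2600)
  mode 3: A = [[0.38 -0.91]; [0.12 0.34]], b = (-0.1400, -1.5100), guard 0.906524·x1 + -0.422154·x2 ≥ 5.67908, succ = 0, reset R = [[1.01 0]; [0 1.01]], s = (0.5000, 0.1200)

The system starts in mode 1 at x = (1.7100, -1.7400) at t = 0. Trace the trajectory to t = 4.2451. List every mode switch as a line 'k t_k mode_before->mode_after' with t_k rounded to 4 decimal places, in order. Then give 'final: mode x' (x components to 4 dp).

1 0.7652 1->3
2 2.2714 3->0
3 3.7022 0->1
final: 1 2.7436 -2.0343

Mode 1: guard c·x = 0.8718 hit at Δt = 0.7652 (t = 0.7652), x⁻ = (-1.0675, -1.6746) → reset → x⁺ = (-0.8773, -1.4434), jump to mode 3
Mode 3: guard c·x = 5.6791 hit at Δt = 1.5062 (t = 2.2714), x⁻ = (3.8289, -5.2306) → reset → x⁺ = (4.3671, -5.1629), jump to mode 0
Mode 0: guard c·x = -0.9176 hit at Δt = 1.4308 (t = 3.7022), x⁻ = (5.3967, -1.8804) → reset → x⁺ = (4.9008, -1.5952), jump to mode 1
Mode 1: flow for 0.5429 to horizon, guard not reached → x = (2.7436, -2.0343)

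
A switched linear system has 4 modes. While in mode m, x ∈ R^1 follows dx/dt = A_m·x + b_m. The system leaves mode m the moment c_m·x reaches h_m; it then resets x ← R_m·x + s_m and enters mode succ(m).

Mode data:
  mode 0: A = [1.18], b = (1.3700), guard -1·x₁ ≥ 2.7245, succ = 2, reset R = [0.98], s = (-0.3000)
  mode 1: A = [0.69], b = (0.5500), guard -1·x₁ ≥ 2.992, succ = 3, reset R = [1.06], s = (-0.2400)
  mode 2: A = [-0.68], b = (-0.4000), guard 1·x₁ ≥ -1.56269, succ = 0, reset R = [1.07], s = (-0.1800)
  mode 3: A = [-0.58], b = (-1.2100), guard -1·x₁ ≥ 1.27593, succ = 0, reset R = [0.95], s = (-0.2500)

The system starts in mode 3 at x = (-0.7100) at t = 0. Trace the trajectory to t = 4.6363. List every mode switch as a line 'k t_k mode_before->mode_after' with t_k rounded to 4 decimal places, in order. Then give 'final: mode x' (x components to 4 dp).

Mode 3: guard c·x = 1.2759 hit at Δt = 0.9133 (t = 0.9133), x⁻ = (-1.2759) → reset → x⁺ = (-1.4621), jump to mode 0
Mode 0: guard c·x = 2.7245 hit at Δt = 1.3959 (t = 2.3092), x⁻ = (-2.7245) → reset → x⁺ = (-2.9700), jump to mode 2
Mode 2: guard c·x = -1.5627 hit at Δt = 1.3143 (t = 3.6235), x⁻ = (-1.5627) → reset → x⁺ = (-1.8521), jump to mode 0
Mode 0: guard c·x = 2.7245 hit at Δt = 0.6919 (t = 4.3154), x⁻ = (-2.7245) → reset → x⁺ = (-2.9700), jump to mode 2
Mode 2: flow for 0.3209 to horizon, guard not reached → x = (-2.5031)

1 0.9133 3->0
2 2.3092 0->2
3 3.6235 2->0
4 4.3154 0->2
final: 2 -2.5031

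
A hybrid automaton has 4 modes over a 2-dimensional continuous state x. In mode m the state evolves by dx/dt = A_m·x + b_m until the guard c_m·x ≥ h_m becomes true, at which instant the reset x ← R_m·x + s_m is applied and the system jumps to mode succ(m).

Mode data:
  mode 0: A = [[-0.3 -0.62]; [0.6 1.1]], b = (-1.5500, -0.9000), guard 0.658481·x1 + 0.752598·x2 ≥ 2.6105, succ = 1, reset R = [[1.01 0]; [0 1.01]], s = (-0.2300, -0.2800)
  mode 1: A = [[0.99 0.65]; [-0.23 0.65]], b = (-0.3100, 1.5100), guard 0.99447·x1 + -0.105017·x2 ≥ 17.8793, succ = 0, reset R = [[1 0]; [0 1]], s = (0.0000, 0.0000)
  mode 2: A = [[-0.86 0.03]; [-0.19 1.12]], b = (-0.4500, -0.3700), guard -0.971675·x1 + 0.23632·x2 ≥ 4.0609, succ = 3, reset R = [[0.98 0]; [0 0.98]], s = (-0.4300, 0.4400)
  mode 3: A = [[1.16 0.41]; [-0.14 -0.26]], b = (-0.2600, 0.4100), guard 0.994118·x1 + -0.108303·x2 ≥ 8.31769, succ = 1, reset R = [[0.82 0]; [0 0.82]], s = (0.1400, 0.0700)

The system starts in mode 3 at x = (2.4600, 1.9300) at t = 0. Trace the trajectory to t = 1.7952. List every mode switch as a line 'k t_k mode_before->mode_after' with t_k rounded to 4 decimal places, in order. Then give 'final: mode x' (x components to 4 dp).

Mode 3: guard c·x = 8.3177 hit at Δt = 0.9837 (t = 0.9837), x⁻ = (8.5014, 1.2346) → reset → x⁺ = (7.1112, 1.0824), jump to mode 1
Mode 1: flow for 0.8115 to horizon, guard not reached → x = (16.3940, 0.8063)

1 0.9837 3->1
final: 1 16.3940 0.8063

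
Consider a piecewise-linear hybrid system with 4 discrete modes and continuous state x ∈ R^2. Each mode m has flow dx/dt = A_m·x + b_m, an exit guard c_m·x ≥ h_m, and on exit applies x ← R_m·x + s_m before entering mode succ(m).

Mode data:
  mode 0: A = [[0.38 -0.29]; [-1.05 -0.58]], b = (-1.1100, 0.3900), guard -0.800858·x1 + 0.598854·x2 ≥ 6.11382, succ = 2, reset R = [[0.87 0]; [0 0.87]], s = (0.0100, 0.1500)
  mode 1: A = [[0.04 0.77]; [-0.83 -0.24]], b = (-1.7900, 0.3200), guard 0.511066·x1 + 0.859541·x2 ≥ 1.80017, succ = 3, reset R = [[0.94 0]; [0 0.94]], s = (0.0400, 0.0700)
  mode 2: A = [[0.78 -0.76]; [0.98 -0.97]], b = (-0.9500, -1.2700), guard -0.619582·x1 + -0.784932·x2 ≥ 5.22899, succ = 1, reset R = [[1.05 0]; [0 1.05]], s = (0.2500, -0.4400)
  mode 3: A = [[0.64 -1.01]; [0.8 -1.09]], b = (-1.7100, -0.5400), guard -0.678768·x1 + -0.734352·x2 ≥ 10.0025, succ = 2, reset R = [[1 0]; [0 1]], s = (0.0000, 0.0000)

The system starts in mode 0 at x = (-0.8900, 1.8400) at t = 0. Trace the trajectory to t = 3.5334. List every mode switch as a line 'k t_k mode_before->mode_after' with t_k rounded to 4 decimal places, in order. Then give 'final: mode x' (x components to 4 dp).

Mode 0: guard c·x = 6.1138 hit at Δt = 1.3381 (t = 1.3381), x⁻ = (-4.6821, 3.9477) → reset → x⁺ = (-4.0634, 3.5845), jump to mode 2
Mode 2: guard c·x = 5.2290 hit at Δt = 0.5240 (t = 1.8621), x⁻ = (-7.4792, -0.7580) → reset → x⁺ = (-7.6032, -1.2359), jump to mode 1
Mode 1: guard c·x = 1.8002 hit at Δt = 1.2147 (t = 3.0768), x⁻ = (-7.4977, 6.5523) → reset → x⁺ = (-7.0078, 6.2292), jump to mode 3
Mode 3: flow for 0.4566 to horizon, guard not reached → x = (-12.1948, 0.7440)

1 1.3381 0->2
2 1.8621 2->1
3 3.0768 1->3
final: 3 -12.1948 0.7440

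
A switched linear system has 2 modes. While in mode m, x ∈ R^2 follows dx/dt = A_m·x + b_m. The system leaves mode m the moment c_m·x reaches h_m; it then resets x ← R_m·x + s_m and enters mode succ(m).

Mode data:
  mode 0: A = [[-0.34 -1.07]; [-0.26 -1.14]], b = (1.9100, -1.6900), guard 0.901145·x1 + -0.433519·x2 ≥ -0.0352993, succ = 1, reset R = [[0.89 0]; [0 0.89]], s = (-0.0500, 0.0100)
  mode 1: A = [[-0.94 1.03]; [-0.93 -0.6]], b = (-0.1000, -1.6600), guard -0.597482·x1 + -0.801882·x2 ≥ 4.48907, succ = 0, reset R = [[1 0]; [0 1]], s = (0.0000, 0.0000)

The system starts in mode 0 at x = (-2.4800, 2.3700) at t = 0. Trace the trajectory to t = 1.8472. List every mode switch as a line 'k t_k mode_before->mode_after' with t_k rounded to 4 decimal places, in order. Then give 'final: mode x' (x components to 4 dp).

Mode 0: guard c·x = -0.0353 hit at Δt = 1.3296 (t = 1.3296), x⁻ = (-0.2345, -0.4060) → reset → x⁺ = (-0.2587, -0.3513), jump to mode 1
Mode 1: flow for 0.5176 to horizon, guard not reached → x = (-0.4708, -0.8484)

1 1.3296 0->1
final: 1 -0.4708 -0.8484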